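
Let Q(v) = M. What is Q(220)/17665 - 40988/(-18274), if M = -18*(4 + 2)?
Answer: 361039714/161405105 ≈ 2.2369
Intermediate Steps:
M = -108 (M = -18*6 = -108)
Q(v) = -108
Q(220)/17665 - 40988/(-18274) = -108/17665 - 40988/(-18274) = -108*1/17665 - 40988*(-1/18274) = -108/17665 + 20494/9137 = 361039714/161405105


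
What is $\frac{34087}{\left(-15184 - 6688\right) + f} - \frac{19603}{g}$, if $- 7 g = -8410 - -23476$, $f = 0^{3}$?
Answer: $\frac{1243871485}{164761776} \approx 7.5495$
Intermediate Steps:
$f = 0$
$g = - \frac{15066}{7}$ ($g = - \frac{-8410 - -23476}{7} = - \frac{-8410 + 23476}{7} = \left(- \frac{1}{7}\right) 15066 = - \frac{15066}{7} \approx -2152.3$)
$\frac{34087}{\left(-15184 - 6688\right) + f} - \frac{19603}{g} = \frac{34087}{\left(-15184 - 6688\right) + 0} - \frac{19603}{- \frac{15066}{7}} = \frac{34087}{-21872 + 0} - - \frac{137221}{15066} = \frac{34087}{-21872} + \frac{137221}{15066} = 34087 \left(- \frac{1}{21872}\right) + \frac{137221}{15066} = - \frac{34087}{21872} + \frac{137221}{15066} = \frac{1243871485}{164761776}$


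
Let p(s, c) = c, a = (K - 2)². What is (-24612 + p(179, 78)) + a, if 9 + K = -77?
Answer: -16790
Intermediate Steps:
K = -86 (K = -9 - 77 = -86)
a = 7744 (a = (-86 - 2)² = (-88)² = 7744)
(-24612 + p(179, 78)) + a = (-24612 + 78) + 7744 = -24534 + 7744 = -16790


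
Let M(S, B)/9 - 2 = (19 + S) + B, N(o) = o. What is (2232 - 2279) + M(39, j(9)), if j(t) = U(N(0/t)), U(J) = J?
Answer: 493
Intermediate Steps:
j(t) = 0 (j(t) = 0/t = 0)
M(S, B) = 189 + 9*B + 9*S (M(S, B) = 18 + 9*((19 + S) + B) = 18 + 9*(19 + B + S) = 18 + (171 + 9*B + 9*S) = 189 + 9*B + 9*S)
(2232 - 2279) + M(39, j(9)) = (2232 - 2279) + (189 + 9*0 + 9*39) = -47 + (189 + 0 + 351) = -47 + 540 = 493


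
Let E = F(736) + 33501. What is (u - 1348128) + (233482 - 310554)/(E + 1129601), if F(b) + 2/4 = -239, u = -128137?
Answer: -3433386571269/2325725 ≈ -1.4763e+6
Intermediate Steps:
F(b) = -479/2 (F(b) = -½ - 239 = -479/2)
E = 66523/2 (E = -479/2 + 33501 = 66523/2 ≈ 33262.)
(u - 1348128) + (233482 - 310554)/(E + 1129601) = (-128137 - 1348128) + (233482 - 310554)/(66523/2 + 1129601) = -1476265 - 77072/2325725/2 = -1476265 - 77072*2/2325725 = -1476265 - 154144/2325725 = -3433386571269/2325725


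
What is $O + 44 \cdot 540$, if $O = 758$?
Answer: $24518$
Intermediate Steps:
$O + 44 \cdot 540 = 758 + 44 \cdot 540 = 758 + 23760 = 24518$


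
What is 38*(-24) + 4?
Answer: -908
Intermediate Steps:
38*(-24) + 4 = -912 + 4 = -908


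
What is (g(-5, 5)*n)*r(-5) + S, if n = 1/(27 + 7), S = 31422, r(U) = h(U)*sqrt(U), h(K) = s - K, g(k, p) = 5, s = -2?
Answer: 31422 + 15*I*sqrt(5)/34 ≈ 31422.0 + 0.9865*I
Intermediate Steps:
h(K) = -2 - K
r(U) = sqrt(U)*(-2 - U) (r(U) = (-2 - U)*sqrt(U) = sqrt(U)*(-2 - U))
n = 1/34 ≈ 0.029412
(g(-5, 5)*n)*r(-5) + S = (5*(1/34))*(sqrt(-5)*(-2 - 1*(-5))) + 31422 = 5*((I*sqrt(5))*(-2 + 5))/34 + 31422 = 5*((I*sqrt(5))*3)/34 + 31422 = 5*(3*I*sqrt(5))/34 + 31422 = 15*I*sqrt(5)/34 + 31422 = 31422 + 15*I*sqrt(5)/34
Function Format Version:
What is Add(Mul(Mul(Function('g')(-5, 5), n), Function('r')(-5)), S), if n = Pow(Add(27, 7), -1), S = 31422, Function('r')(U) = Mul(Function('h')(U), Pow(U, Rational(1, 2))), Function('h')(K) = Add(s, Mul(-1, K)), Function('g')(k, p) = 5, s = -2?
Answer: Add(31422, Mul(Rational(15, 34), I, Pow(5, Rational(1, 2)))) ≈ Add(31422., Mul(0.98650, I))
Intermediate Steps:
Function('h')(K) = Add(-2, Mul(-1, K))
Function('r')(U) = Mul(Pow(U, Rational(1, 2)), Add(-2, Mul(-1, U))) (Function('r')(U) = Mul(Add(-2, Mul(-1, U)), Pow(U, Rational(1, 2))) = Mul(Pow(U, Rational(1, 2)), Add(-2, Mul(-1, U))))
n = Rational(1, 34) (n = Pow(34, -1) = Rational(1, 34) ≈ 0.029412)
Add(Mul(Mul(Function('g')(-5, 5), n), Function('r')(-5)), S) = Add(Mul(Mul(5, Rational(1, 34)), Mul(Pow(-5, Rational(1, 2)), Add(-2, Mul(-1, -5)))), 31422) = Add(Mul(Rational(5, 34), Mul(Mul(I, Pow(5, Rational(1, 2))), Add(-2, 5))), 31422) = Add(Mul(Rational(5, 34), Mul(Mul(I, Pow(5, Rational(1, 2))), 3)), 31422) = Add(Mul(Rational(5, 34), Mul(3, I, Pow(5, Rational(1, 2)))), 31422) = Add(Mul(Rational(15, 34), I, Pow(5, Rational(1, 2))), 31422) = Add(31422, Mul(Rational(15, 34), I, Pow(5, Rational(1, 2))))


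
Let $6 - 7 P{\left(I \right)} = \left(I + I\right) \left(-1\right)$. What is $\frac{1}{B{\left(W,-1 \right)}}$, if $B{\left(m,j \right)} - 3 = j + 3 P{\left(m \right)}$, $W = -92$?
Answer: $- \frac{7}{520} \approx -0.013462$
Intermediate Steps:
$P{\left(I \right)} = \frac{6}{7} + \frac{2 I}{7}$ ($P{\left(I \right)} = \frac{6}{7} - \frac{\left(I + I\right) \left(-1\right)}{7} = \frac{6}{7} - \frac{2 I \left(-1\right)}{7} = \frac{6}{7} - \frac{\left(-2\right) I}{7} = \frac{6}{7} + \frac{2 I}{7}$)
$B{\left(m,j \right)} = \frac{39}{7} + j + \frac{6 m}{7}$ ($B{\left(m,j \right)} = 3 + \left(j + 3 \left(\frac{6}{7} + \frac{2 m}{7}\right)\right) = 3 + \left(j + \left(\frac{18}{7} + \frac{6 m}{7}\right)\right) = 3 + \left(\frac{18}{7} + j + \frac{6 m}{7}\right) = \frac{39}{7} + j + \frac{6 m}{7}$)
$\frac{1}{B{\left(W,-1 \right)}} = \frac{1}{\frac{39}{7} - 1 + \frac{6}{7} \left(-92\right)} = \frac{1}{\frac{39}{7} - 1 - \frac{552}{7}} = \frac{1}{- \frac{520}{7}} = - \frac{7}{520}$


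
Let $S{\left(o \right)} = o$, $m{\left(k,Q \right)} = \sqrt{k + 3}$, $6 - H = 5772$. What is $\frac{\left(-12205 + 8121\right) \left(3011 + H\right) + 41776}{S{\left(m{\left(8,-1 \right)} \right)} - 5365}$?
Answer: $- \frac{30293998270}{14391607} - \frac{5646598 \sqrt{11}}{14391607} \approx -2106.3$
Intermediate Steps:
$H = -5766$ ($H = 6 - 5772 = -5766$)
$m{\left(k,Q \right)} = \sqrt{3 + k}$
$\frac{\left(-12205 + 8121\right) \left(3011 + H\right) + 41776}{S{\left(m{\left(8,-1 \right)} \right)} - 5365} = \frac{\left(-12205 + 8121\right) \left(3011 - 5766\right) + 41776}{\sqrt{3 + 8} - 5365} = \frac{\left(-4084\right) \left(-2755\right) + 41776}{\sqrt{11} - 5365} = \frac{11251420 + 41776}{-5365 + \sqrt{11}} = \frac{11293196}{-5365 + \sqrt{11}}$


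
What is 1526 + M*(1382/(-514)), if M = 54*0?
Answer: 1526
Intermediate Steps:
M = 0
1526 + M*(1382/(-514)) = 1526 + 0*(1382/(-514)) = 1526 + 0*(1382*(-1/514)) = 1526 + 0*(-691/257) = 1526 + 0 = 1526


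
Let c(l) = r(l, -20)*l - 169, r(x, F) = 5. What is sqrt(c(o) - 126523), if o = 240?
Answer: 2*I*sqrt(31373) ≈ 354.25*I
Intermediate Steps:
c(l) = -169 + 5*l (c(l) = 5*l - 169 = -169 + 5*l)
sqrt(c(o) - 126523) = sqrt((-169 + 5*240) - 126523) = sqrt((-169 + 1200) - 126523) = sqrt(1031 - 126523) = sqrt(-125492) = 2*I*sqrt(31373)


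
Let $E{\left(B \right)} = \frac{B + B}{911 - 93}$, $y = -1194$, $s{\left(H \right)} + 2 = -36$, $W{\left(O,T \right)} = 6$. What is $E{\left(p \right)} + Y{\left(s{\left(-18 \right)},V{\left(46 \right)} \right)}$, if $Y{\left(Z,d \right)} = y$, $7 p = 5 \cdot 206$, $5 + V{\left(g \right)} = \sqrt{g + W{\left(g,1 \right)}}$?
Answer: $- \frac{3417392}{2863} \approx -1193.6$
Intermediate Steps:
$s{\left(H \right)} = -38$ ($s{\left(H \right)} = -2 - 36 = -38$)
$V{\left(g \right)} = -5 + \sqrt{6 + g}$ ($V{\left(g \right)} = -5 + \sqrt{g + 6} = -5 + \sqrt{6 + g}$)
$p = \frac{1030}{7}$ ($p = \frac{5 \cdot 206}{7} = \frac{1}{7} \cdot 1030 = \frac{1030}{7} \approx 147.14$)
$Y{\left(Z,d \right)} = -1194$
$E{\left(B \right)} = \frac{B}{409}$ ($E{\left(B \right)} = \frac{2 B}{818} = 2 B \frac{1}{818} = \frac{B}{409}$)
$E{\left(p \right)} + Y{\left(s{\left(-18 \right)},V{\left(46 \right)} \right)} = \frac{1}{409} \cdot \frac{1030}{7} - 1194 = \frac{1030}{2863} - 1194 = - \frac{3417392}{2863}$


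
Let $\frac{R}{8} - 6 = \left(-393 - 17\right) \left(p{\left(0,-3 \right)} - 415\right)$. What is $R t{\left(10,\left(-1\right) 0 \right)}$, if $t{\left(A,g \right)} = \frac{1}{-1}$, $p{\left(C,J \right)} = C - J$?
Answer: $-1351408$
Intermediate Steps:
$t{\left(A,g \right)} = -1$
$R = 1351408$ ($R = 48 + 8 \left(-393 - 17\right) \left(\left(0 - -3\right) - 415\right) = 48 + 8 \left(- 410 \left(\left(0 + 3\right) - 415\right)\right) = 48 + 8 \left(- 410 \left(3 - 415\right)\right) = 48 + 8 \left(\left(-410\right) \left(-412\right)\right) = 48 + 8 \cdot 168920 = 48 + 1351360 = 1351408$)
$R t{\left(10,\left(-1\right) 0 \right)} = 1351408 \left(-1\right) = -1351408$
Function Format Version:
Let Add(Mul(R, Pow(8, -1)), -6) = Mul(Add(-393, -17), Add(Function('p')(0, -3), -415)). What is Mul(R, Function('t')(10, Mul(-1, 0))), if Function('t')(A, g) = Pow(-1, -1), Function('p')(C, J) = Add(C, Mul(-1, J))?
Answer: -1351408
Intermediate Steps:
Function('t')(A, g) = -1
R = 1351408 (R = Add(48, Mul(8, Mul(Add(-393, -17), Add(Add(0, Mul(-1, -3)), -415)))) = Add(48, Mul(8, Mul(-410, Add(Add(0, 3), -415)))) = Add(48, Mul(8, Mul(-410, Add(3, -415)))) = Add(48, Mul(8, Mul(-410, -412))) = Add(48, Mul(8, 168920)) = Add(48, 1351360) = 1351408)
Mul(R, Function('t')(10, Mul(-1, 0))) = Mul(1351408, -1) = -1351408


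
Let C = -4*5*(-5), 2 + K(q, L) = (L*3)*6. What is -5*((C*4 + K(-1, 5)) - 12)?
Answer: -2380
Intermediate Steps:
K(q, L) = -2 + 18*L (K(q, L) = -2 + (L*3)*6 = -2 + (3*L)*6 = -2 + 18*L)
C = 100 (C = -20*(-5) = 100)
-5*((C*4 + K(-1, 5)) - 12) = -5*((100*4 + (-2 + 18*5)) - 12) = -5*((400 + (-2 + 90)) - 12) = -5*((400 + 88) - 12) = -5*(488 - 12) = -5*476 = -2380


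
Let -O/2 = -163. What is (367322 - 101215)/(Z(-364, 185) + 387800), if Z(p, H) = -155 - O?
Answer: 266107/387319 ≈ 0.68705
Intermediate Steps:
O = 326 (O = -2*(-163) = 326)
Z(p, H) = -481 (Z(p, H) = -155 - 1*326 = -155 - 326 = -481)
(367322 - 101215)/(Z(-364, 185) + 387800) = (367322 - 101215)/(-481 + 387800) = 266107/387319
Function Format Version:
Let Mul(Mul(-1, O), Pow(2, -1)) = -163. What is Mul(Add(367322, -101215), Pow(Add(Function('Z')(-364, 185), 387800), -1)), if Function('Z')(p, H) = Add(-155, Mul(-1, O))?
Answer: Rational(266107, 387319) ≈ 0.68705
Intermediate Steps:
O = 326 (O = Mul(-2, -163) = 326)
Function('Z')(p, H) = -481 (Function('Z')(p, H) = Add(-155, Mul(-1, 326)) = Add(-155, -326) = -481)
Mul(Add(367322, -101215), Pow(Add(Function('Z')(-364, 185), 387800), -1)) = Mul(Add(367322, -101215), Pow(Add(-481, 387800), -1)) = Mul(266107, Pow(387319, -1)) = Mul(266107, Rational(1, 387319)) = Rational(266107, 387319)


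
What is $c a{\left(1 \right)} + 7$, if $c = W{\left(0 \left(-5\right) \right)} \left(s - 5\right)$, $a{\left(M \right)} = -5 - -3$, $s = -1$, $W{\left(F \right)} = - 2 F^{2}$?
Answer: $7$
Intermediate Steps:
$a{\left(M \right)} = -2$ ($a{\left(M \right)} = -5 + 3 = -2$)
$c = 0$ ($c = - 2 \left(0 \left(-5\right)\right)^{2} \left(-1 - 5\right) = - 2 \cdot 0^{2} \left(-6\right) = \left(-2\right) 0 \left(-6\right) = 0 \left(-6\right) = 0$)
$c a{\left(1 \right)} + 7 = 0 \left(-2\right) + 7 = 0 + 7 = 7$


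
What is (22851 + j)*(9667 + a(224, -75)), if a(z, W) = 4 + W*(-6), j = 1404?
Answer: 245484855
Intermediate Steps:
a(z, W) = 4 - 6*W
(22851 + j)*(9667 + a(224, -75)) = (22851 + 1404)*(9667 + (4 - 6*(-75))) = 24255*(9667 + (4 + 450)) = 24255*(9667 + 454) = 24255*10121 = 245484855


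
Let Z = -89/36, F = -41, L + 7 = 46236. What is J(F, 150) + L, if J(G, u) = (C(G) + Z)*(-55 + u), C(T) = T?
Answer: 1515569/36 ≈ 42099.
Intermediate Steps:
L = 46229 (L = -7 + 46236 = 46229)
Z = -89/36 (Z = -89*1/36 = -89/36 ≈ -2.4722)
J(G, u) = (-55 + u)*(-89/36 + G) (J(G, u) = (G - 89/36)*(-55 + u) = (-89/36 + G)*(-55 + u) = (-55 + u)*(-89/36 + G))
J(F, 150) + L = (4895/36 - 55*(-41) - 89/36*150 - 41*150) + 46229 = (4895/36 + 2255 - 2225/6 - 6150) + 46229 = -148675/36 + 46229 = 1515569/36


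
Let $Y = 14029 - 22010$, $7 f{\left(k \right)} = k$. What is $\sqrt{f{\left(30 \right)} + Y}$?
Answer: $\frac{i \sqrt{390859}}{7} \approx 89.313 i$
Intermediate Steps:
$f{\left(k \right)} = \frac{k}{7}$
$Y = -7981$ ($Y = 14029 - 22010 = -7981$)
$\sqrt{f{\left(30 \right)} + Y} = \sqrt{\frac{1}{7} \cdot 30 - 7981} = \sqrt{\frac{30}{7} - 7981} = \sqrt{- \frac{55837}{7}} = \frac{i \sqrt{390859}}{7}$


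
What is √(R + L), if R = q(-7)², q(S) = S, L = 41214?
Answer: √41263 ≈ 203.13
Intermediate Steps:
R = 49 (R = (-7)² = 49)
√(R + L) = √(49 + 41214) = √41263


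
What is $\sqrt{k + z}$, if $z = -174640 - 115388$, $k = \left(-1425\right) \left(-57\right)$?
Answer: $i \sqrt{208803} \approx 456.95 i$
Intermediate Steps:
$k = 81225$
$z = -290028$ ($z = -174640 - 115388 = -290028$)
$\sqrt{k + z} = \sqrt{81225 - 290028} = \sqrt{-208803} = i \sqrt{208803}$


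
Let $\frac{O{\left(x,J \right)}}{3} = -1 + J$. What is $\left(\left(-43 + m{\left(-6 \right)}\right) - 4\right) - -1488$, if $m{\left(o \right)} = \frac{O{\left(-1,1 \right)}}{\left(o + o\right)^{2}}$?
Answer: $1441$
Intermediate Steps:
$O{\left(x,J \right)} = -3 + 3 J$ ($O{\left(x,J \right)} = 3 \left(-1 + J\right) = -3 + 3 J$)
$m{\left(o \right)} = 0$ ($m{\left(o \right)} = \frac{-3 + 3 \cdot 1}{\left(o + o\right)^{2}} = \frac{-3 + 3}{\left(2 o\right)^{2}} = \frac{0}{4 o^{2}} = 0 \frac{1}{4 o^{2}} = 0$)
$\left(\left(-43 + m{\left(-6 \right)}\right) - 4\right) - -1488 = \left(\left(-43 + 0\right) - 4\right) - -1488 = \left(-43 - 4\right) + 1488 = -47 + 1488 = 1441$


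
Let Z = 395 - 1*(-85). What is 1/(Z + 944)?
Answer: 1/1424 ≈ 0.00070225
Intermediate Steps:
Z = 480 (Z = 395 + 85 = 480)
1/(Z + 944) = 1/(480 + 944) = 1/1424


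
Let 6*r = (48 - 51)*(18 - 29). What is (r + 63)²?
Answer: 18769/4 ≈ 4692.3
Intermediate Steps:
r = 11/2 (r = ((48 - 51)*(18 - 29))/6 = (-3*(-11))/6 = (⅙)*33 = 11/2 ≈ 5.5000)
(r + 63)² = (11/2 + 63)² = (137/2)² = 18769/4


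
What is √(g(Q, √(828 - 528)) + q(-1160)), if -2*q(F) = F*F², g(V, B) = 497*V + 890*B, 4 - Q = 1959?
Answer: √(779476365 + 8900*√3) ≈ 27919.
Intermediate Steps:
Q = -1955 (Q = 4 - 1*1959 = 4 - 1959 = -1955)
q(F) = -F³/2 (q(F) = -F*F²/2 = -F³/2)
√(g(Q, √(828 - 528)) + q(-1160)) = √((497*(-1955) + 890*√(828 - 528)) - ½*(-1160)³) = √((-971635 + 890*√300) - ½*(-1560896000)) = √((-971635 + 890*(10*√3)) + 780448000) = √((-971635 + 8900*√3) + 780448000) = √(779476365 + 8900*√3)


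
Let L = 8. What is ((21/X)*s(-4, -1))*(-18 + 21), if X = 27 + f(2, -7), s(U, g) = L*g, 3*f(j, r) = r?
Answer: -756/37 ≈ -20.432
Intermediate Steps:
f(j, r) = r/3
s(U, g) = 8*g
X = 74/3 (X = 27 + (⅓)*(-7) = 27 - 7/3 = 74/3 ≈ 24.667)
((21/X)*s(-4, -1))*(-18 + 21) = ((21/(74/3))*(8*(-1)))*(-18 + 21) = ((21*(3/74))*(-8))*3 = ((63/74)*(-8))*3 = -252/37*3 = -756/37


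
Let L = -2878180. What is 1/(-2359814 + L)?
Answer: -1/5237994 ≈ -1.9091e-7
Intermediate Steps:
1/(-2359814 + L) = 1/(-2359814 - 2878180) = 1/(-5237994) = -1/5237994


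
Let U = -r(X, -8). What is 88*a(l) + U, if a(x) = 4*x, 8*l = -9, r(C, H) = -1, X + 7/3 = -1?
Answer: -395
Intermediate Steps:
X = -10/3 (X = -7/3 - 1 = -10/3 ≈ -3.3333)
U = 1 (U = -1*(-1) = 1)
l = -9/8 (l = (⅛)*(-9) = -9/8 ≈ -1.1250)
88*a(l) + U = 88*(4*(-9/8)) + 1 = 88*(-9/2) + 1 = -396 + 1 = -395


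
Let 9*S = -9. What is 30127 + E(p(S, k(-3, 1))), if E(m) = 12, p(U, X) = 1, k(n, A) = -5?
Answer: 30139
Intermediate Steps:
S = -1 (S = (1/9)*(-9) = -1)
30127 + E(p(S, k(-3, 1))) = 30127 + 12 = 30139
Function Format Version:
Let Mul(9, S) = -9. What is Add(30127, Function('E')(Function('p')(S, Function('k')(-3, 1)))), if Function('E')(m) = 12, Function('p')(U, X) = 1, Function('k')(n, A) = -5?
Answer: 30139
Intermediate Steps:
S = -1 (S = Mul(Rational(1, 9), -9) = -1)
Add(30127, Function('E')(Function('p')(S, Function('k')(-3, 1)))) = Add(30127, 12) = 30139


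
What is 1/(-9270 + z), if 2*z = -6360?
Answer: -1/12450 ≈ -8.0321e-5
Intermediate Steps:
z = -3180 (z = (½)*(-6360) = -3180)
1/(-9270 + z) = 1/(-9270 - 3180) = 1/(-12450) = -1/12450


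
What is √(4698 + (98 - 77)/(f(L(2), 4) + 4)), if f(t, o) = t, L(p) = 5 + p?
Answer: √568689/11 ≈ 68.556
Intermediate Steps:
√(4698 + (98 - 77)/(f(L(2), 4) + 4)) = √(4698 + (98 - 77)/((5 + 2) + 4)) = √(4698 + 21/(7 + 4)) = √(4698 + 21/11) = √(51699/11) = √568689/11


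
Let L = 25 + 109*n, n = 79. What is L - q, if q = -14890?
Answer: 23526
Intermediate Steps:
L = 8636 (L = 25 + 109*79 = 25 + 8611 = 8636)
L - q = 8636 - 1*(-14890) = 8636 + 14890 = 23526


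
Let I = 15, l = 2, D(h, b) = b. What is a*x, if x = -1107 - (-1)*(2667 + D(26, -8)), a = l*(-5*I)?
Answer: -232800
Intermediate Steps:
a = -150 (a = 2*(-5*15) = 2*(-75) = -150)
x = 1552 (x = -1107 - (-1)*(2667 - 8) = -1107 - (-1)*2659 = -1107 - 1*(-2659) = -1107 + 2659 = 1552)
a*x = -150*1552 = -232800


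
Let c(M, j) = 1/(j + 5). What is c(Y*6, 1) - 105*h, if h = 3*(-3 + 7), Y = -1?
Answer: -7559/6 ≈ -1259.8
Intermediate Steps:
c(M, j) = 1/(5 + j)
h = 12 (h = 3*4 = 12)
c(Y*6, 1) - 105*h = 1/(5 + 1) - 105*12 = 1/6 - 1260 = ⅙ - 1260 = -7559/6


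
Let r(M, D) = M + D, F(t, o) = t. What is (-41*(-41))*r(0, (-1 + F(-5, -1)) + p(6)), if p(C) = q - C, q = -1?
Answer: -21853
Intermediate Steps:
p(C) = -1 - C
r(M, D) = D + M
(-41*(-41))*r(0, (-1 + F(-5, -1)) + p(6)) = (-41*(-41))*(((-1 - 5) + (-1 - 1*6)) + 0) = 1681*((-6 + (-1 - 6)) + 0) = 1681*((-6 - 7) + 0) = 1681*(-13 + 0) = 1681*(-13) = -21853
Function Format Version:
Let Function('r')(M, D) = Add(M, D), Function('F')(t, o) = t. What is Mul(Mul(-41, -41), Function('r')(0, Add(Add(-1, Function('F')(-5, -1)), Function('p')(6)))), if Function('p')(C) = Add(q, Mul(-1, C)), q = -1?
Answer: -21853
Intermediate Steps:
Function('p')(C) = Add(-1, Mul(-1, C))
Function('r')(M, D) = Add(D, M)
Mul(Mul(-41, -41), Function('r')(0, Add(Add(-1, Function('F')(-5, -1)), Function('p')(6)))) = Mul(Mul(-41, -41), Add(Add(Add(-1, -5), Add(-1, Mul(-1, 6))), 0)) = Mul(1681, Add(Add(-6, Add(-1, -6)), 0)) = Mul(1681, Add(Add(-6, -7), 0)) = Mul(1681, Add(-13, 0)) = Mul(1681, -13) = -21853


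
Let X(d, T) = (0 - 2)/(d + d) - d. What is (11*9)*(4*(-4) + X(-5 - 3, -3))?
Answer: -6237/8 ≈ -779.63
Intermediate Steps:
X(d, T) = -d - 1/d (X(d, T) = -2*1/(2*d) - d = -1/d - d = -d - 1/d)
(11*9)*(4*(-4) + X(-5 - 3, -3)) = (11*9)*(4*(-4) + (-(-5 - 3) - 1/(-5 - 3))) = 99*(-16 + (-1*(-8) - 1/(-8))) = 99*(-16 + (8 - 1*(-⅛))) = 99*(-16 + (8 + ⅛)) = 99*(-16 + 65/8) = 99*(-63/8) = -6237/8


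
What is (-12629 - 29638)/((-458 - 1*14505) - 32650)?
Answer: 14089/15871 ≈ 0.88772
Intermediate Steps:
(-12629 - 29638)/((-458 - 1*14505) - 32650) = -42267/((-458 - 14505) - 32650) = -42267/(-14963 - 32650) = -42267/(-47613) = -42267*(-1/47613) = 14089/15871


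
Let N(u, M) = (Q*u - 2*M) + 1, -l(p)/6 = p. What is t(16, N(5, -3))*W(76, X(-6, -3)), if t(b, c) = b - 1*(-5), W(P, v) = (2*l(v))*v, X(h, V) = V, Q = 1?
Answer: -2268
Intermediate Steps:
l(p) = -6*p
N(u, M) = 1 + u - 2*M (N(u, M) = (1*u - 2*M) + 1 = (u - 2*M) + 1 = 1 + u - 2*M)
W(P, v) = -12*v² (W(P, v) = (2*(-6*v))*v = (-12*v)*v = -12*v²)
t(b, c) = 5 + b (t(b, c) = b + 5 = 5 + b)
t(16, N(5, -3))*W(76, X(-6, -3)) = (5 + 16)*(-12*(-3)²) = 21*(-12*9) = 21*(-108) = -2268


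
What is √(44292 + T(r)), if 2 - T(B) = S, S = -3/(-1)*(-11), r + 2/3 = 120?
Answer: √44327 ≈ 210.54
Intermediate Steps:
r = 358/3 (r = -⅔ + 120 = 358/3 ≈ 119.33)
S = -33 (S = -3*(-1)*(-11) = 3*(-11) = -33)
T(B) = 35 (T(B) = 2 - 1*(-33) = 2 + 33 = 35)
√(44292 + T(r)) = √(44292 + 35) = √44327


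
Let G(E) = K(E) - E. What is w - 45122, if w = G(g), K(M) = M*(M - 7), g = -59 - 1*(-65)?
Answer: -45134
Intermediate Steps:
g = 6 (g = -59 + 65 = 6)
K(M) = M*(-7 + M)
G(E) = -E + E*(-7 + E) (G(E) = E*(-7 + E) - E = -E + E*(-7 + E))
w = -12 (w = 6*(-8 + 6) = 6*(-2) = -12)
w - 45122 = -12 - 45122 = -45134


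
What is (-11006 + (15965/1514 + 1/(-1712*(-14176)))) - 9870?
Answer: -383337411301387/18371869184 ≈ -20865.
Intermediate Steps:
(-11006 + (15965/1514 + 1/(-1712*(-14176)))) - 9870 = (-11006 + (15965*(1/1514) - 1/1712*(-1/14176))) - 9870 = (-11006 + (15965/1514 + 1/24269312)) - 9870 = (-11006 + 193729783797/18371869184) - 9870 = -202007062455307/18371869184 - 9870 = -383337411301387/18371869184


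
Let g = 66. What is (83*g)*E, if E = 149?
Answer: 816222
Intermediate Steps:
(83*g)*E = (83*66)*149 = 5478*149 = 816222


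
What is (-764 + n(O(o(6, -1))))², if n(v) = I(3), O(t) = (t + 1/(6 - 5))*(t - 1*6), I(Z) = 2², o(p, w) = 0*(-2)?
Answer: 577600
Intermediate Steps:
o(p, w) = 0
I(Z) = 4
O(t) = (1 + t)*(-6 + t) (O(t) = (t + 1/1)*(t - 6) = (t + 1)*(-6 + t) = (1 + t)*(-6 + t))
n(v) = 4
(-764 + n(O(o(6, -1))))² = (-764 + 4)² = (-760)² = 577600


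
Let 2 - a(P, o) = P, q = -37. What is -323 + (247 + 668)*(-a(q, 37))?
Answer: -36008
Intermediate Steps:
a(P, o) = 2 - P
-323 + (247 + 668)*(-a(q, 37)) = -323 + (247 + 668)*(-(2 - 1*(-37))) = -323 + 915*(-(2 + 37)) = -323 + 915*(-1*39) = -323 + 915*(-39) = -323 - 35685 = -36008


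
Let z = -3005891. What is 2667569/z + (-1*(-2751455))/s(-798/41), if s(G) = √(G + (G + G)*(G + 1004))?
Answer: -2667569/3005891 - 16115665*I*√1315446/1315446 ≈ -0.88745 - 14051.0*I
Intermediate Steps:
s(G) = √(G + 2*G*(1004 + G)) (s(G) = √(G + (2*G)*(1004 + G)) = √(G + 2*G*(1004 + G)))
2667569/z + (-1*(-2751455))/s(-798/41) = 2667569/(-3005891) + (-1*(-2751455))/(√((-798/41)*(2009 + 2*(-798/41)))) = 2667569*(-1/3005891) + 2751455/(√((-798/41)*(2009 + 2*(-798/41)))) = -2667569/3005891 + 2751455/(√((-14*57/41)*(2009 + 2*(-14*57/41)))) = -2667569/3005891 + 2751455/(√(-798*(2009 + 2*(-798/41))/41)) = -2667569/3005891 + 2751455/(√(-798*(2009 - 1596/41)/41)) = -2667569/3005891 + 2751455/(√(-798/41*80773/41)) = -2667569/3005891 + 2751455/(√(-64456854/1681)) = -2667569/3005891 + 2751455/((7*I*√1315446/41)) = -2667569/3005891 + 2751455*(-41*I*√1315446/9208122) = -2667569/3005891 - 16115665*I*√1315446/1315446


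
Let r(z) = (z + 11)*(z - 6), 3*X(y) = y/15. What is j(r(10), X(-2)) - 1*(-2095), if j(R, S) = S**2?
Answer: 4242379/2025 ≈ 2095.0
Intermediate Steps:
X(y) = y/45 (X(y) = (y/15)/3 = y/45)
r(z) = (-6 + z)*(11 + z) (r(z) = (11 + z)*(-6 + z) = (-6 + z)*(11 + z))
j(r(10), X(-2)) - 1*(-2095) = ((1/45)*(-2))**2 - 1*(-2095) = (-2/45)**2 + 2095 = 4/2025 + 2095 = 4242379/2025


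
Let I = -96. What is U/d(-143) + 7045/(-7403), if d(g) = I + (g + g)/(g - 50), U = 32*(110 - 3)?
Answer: -2510327093/67522763 ≈ -37.177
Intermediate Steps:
U = 3424 (U = 32*107 = 3424)
d(g) = -96 + 2*g/(-50 + g) (d(g) = -96 + (g + g)/(g - 50) = -96 + (2*g)/(-50 + g) = -96 + 2*g/(-50 + g))
U/d(-143) + 7045/(-7403) = 3424/((2*(2400 - 47*(-143))/(-50 - 143))) + 7045/(-7403) = 3424/((2*(2400 + 6721)/(-193))) + 7045*(-1/7403) = 3424/((2*(-1/193)*9121)) - 7045/7403 = 3424/(-18242/193) - 7045/7403 = 3424*(-193/18242) - 7045/7403 = -330416/9121 - 7045/7403 = -2510327093/67522763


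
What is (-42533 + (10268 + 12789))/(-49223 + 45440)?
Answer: 6492/1261 ≈ 5.1483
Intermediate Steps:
(-42533 + (10268 + 12789))/(-49223 + 45440) = (-42533 + 23057)/(-3783) = -19476*(-1/3783) = 6492/1261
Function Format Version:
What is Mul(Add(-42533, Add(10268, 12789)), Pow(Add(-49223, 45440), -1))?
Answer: Rational(6492, 1261) ≈ 5.1483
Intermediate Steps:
Mul(Add(-42533, Add(10268, 12789)), Pow(Add(-49223, 45440), -1)) = Mul(Add(-42533, 23057), Pow(-3783, -1)) = Mul(-19476, Rational(-1, 3783)) = Rational(6492, 1261)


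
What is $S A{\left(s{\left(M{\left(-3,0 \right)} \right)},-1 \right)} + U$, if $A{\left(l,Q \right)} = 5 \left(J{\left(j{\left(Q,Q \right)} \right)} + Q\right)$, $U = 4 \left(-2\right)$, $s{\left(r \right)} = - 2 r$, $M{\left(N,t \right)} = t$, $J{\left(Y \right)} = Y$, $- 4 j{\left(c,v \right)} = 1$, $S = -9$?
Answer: $\frac{193}{4} \approx 48.25$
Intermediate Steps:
$j{\left(c,v \right)} = - \frac{1}{4}$ ($j{\left(c,v \right)} = \left(- \frac{1}{4}\right) 1 = - \frac{1}{4}$)
$U = -8$
$A{\left(l,Q \right)} = - \frac{5}{4} + 5 Q$ ($A{\left(l,Q \right)} = 5 \left(- \frac{1}{4} + Q\right) = - \frac{5}{4} + 5 Q$)
$S A{\left(s{\left(M{\left(-3,0 \right)} \right)},-1 \right)} + U = - 9 \left(- \frac{5}{4} + 5 \left(-1\right)\right) - 8 = - 9 \left(- \frac{5}{4} - 5\right) - 8 = \left(-9\right) \left(- \frac{25}{4}\right) - 8 = \frac{225}{4} - 8 = \frac{193}{4}$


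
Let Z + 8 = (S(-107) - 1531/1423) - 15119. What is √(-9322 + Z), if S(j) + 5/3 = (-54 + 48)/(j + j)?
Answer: 2*I*√1275466893535257/456783 ≈ 156.37*I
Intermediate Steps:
S(j) = -5/3 - 3/j (S(j) = -5/3 + (-54 + 48)/(j + j) = -5/3 - 6*1/(2*j) = -5/3 - 3/j)
Z = -6910996390/456783 (Z = -8 + (((-5/3 - 3/(-107)) - 1531/1423) - 15119) = -8 + (((-5/3 - 3*(-1/107)) - 1531*1/1423) - 15119) = -8 + (((-5/3 + 3/107) - 1531/1423) - 15119) = -8 + ((-526/321 - 1531/1423) - 15119) = -8 + (-1239949/456783 - 15119) = -8 - 6907342126/456783 = -6910996390/456783 ≈ -15130.)
√(-9322 + Z) = √(-9322 - 6910996390/456783) = √(-11169127516/456783) = 2*I*√1275466893535257/456783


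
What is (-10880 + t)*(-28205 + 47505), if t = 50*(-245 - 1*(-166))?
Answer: -286219000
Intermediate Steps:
t = -3950 (t = 50*(-245 + 166) = 50*(-79) = -3950)
(-10880 + t)*(-28205 + 47505) = (-10880 - 3950)*(-28205 + 47505) = -14830*19300 = -286219000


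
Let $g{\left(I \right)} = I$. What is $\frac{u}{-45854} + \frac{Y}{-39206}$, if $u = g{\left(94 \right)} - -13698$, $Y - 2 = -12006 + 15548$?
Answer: $- \frac{175808932}{449437981} \approx -0.39118$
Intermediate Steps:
$Y = 3544$ ($Y = 2 + \left(-12006 + 15548\right) = 2 + 3542 = 3544$)
$u = 13792$ ($u = 94 - -13698 = 94 + 13698 = 13792$)
$\frac{u}{-45854} + \frac{Y}{-39206} = \frac{13792}{-45854} + \frac{3544}{-39206} = 13792 \left(- \frac{1}{45854}\right) + 3544 \left(- \frac{1}{39206}\right) = - \frac{6896}{22927} - \frac{1772}{19603} = - \frac{175808932}{449437981}$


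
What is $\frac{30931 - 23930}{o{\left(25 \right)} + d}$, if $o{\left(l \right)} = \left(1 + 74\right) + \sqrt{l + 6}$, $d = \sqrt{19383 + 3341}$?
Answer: $\frac{7001}{75 + \sqrt{31} + 2 \sqrt{5681}} \approx 30.266$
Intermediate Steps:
$d = 2 \sqrt{5681}$ ($d = \sqrt{22724} = 2 \sqrt{5681} \approx 150.74$)
$o{\left(l \right)} = 75 + \sqrt{6 + l}$
$\frac{30931 - 23930}{o{\left(25 \right)} + d} = \frac{30931 - 23930}{\left(75 + \sqrt{6 + 25}\right) + 2 \sqrt{5681}} = \frac{7001}{\left(75 + \sqrt{31}\right) + 2 \sqrt{5681}} = \frac{7001}{75 + \sqrt{31} + 2 \sqrt{5681}}$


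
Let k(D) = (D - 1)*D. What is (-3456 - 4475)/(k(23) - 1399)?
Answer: 7931/893 ≈ 8.8813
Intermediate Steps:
k(D) = D*(-1 + D) (k(D) = (-1 + D)*D = D*(-1 + D))
(-3456 - 4475)/(k(23) - 1399) = (-3456 - 4475)/(23*(-1 + 23) - 1399) = -7931/(23*22 - 1399) = -7931/(506 - 1399) = -7931/(-893) = -7931*(-1/893) = 7931/893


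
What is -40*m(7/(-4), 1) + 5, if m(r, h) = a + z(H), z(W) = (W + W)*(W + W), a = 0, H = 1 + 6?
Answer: -7835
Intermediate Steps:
H = 7
z(W) = 4*W² (z(W) = (2*W)*(2*W) = 4*W²)
m(r, h) = 196 (m(r, h) = 0 + 4*7² = 0 + 4*49 = 0 + 196 = 196)
-40*m(7/(-4), 1) + 5 = -40*196 + 5 = -7840 + 5 = -7835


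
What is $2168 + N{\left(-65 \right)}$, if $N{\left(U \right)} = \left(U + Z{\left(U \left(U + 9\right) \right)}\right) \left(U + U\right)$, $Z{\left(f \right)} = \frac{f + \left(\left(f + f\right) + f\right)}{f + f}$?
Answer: $10358$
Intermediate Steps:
$Z{\left(f \right)} = 2$ ($Z{\left(f \right)} = \frac{f + \left(2 f + f\right)}{2 f} = \left(f + 3 f\right) \frac{1}{2 f} = 4 f \frac{1}{2 f} = 2$)
$N{\left(U \right)} = 2 U \left(2 + U\right)$ ($N{\left(U \right)} = \left(U + 2\right) \left(U + U\right) = \left(2 + U\right) 2 U = 2 U \left(2 + U\right)$)
$2168 + N{\left(-65 \right)} = 2168 + 2 \left(-65\right) \left(2 - 65\right) = 2168 + 2 \left(-65\right) \left(-63\right) = 2168 + 8190 = 10358$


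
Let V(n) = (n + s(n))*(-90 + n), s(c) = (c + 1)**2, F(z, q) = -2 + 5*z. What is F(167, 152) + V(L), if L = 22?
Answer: -36635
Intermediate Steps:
s(c) = (1 + c)**2
V(n) = (-90 + n)*(n + (1 + n)**2) (V(n) = (n + (1 + n)**2)*(-90 + n) = (-90 + n)*(n + (1 + n)**2))
F(167, 152) + V(L) = (-2 + 5*167) + (-90 + 22**3 - 269*22 - 87*22**2) = (-2 + 835) + (-90 + 10648 - 5918 - 87*484) = 833 + (-90 + 10648 - 5918 - 42108) = 833 - 37468 = -36635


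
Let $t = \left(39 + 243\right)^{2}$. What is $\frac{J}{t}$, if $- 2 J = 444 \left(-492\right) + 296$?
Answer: $\frac{27269}{19881} \approx 1.3716$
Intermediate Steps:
$J = 109076$ ($J = - \frac{444 \left(-492\right) + 296}{2} = - \frac{-218448 + 296}{2} = \left(- \frac{1}{2}\right) \left(-218152\right) = 109076$)
$t = 79524$ ($t = 282^{2} = 79524$)
$\frac{J}{t} = \frac{109076}{79524} = 109076 \cdot \frac{1}{79524} = \frac{27269}{19881}$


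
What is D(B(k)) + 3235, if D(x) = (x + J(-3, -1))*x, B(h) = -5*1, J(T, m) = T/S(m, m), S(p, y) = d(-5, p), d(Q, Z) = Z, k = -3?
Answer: 3245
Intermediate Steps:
S(p, y) = p
J(T, m) = T/m
B(h) = -5
D(x) = x*(3 + x) (D(x) = (x - 3/(-1))*x = (x - 3*(-1))*x = (x + 3)*x = (3 + x)*x = x*(3 + x))
D(B(k)) + 3235 = -5*(3 - 5) + 3235 = -5*(-2) + 3235 = 10 + 3235 = 3245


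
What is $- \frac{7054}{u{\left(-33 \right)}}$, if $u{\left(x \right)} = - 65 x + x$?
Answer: $- \frac{3527}{1056} \approx -3.34$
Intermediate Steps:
$u{\left(x \right)} = - 64 x$
$- \frac{7054}{u{\left(-33 \right)}} = - \frac{7054}{\left(-64\right) \left(-33\right)} = - \frac{7054}{2112} = \left(-7054\right) \frac{1}{2112} = - \frac{3527}{1056}$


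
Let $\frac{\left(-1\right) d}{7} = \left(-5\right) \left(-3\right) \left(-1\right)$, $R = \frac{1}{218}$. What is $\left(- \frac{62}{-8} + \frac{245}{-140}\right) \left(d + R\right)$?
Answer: $\frac{68673}{109} \approx 630.03$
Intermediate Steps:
$R = \frac{1}{218} \approx 0.0045872$
$d = 105$ ($d = - 7 \left(-5\right) \left(-3\right) \left(-1\right) = - 7 \cdot 15 \left(-1\right) = \left(-7\right) \left(-15\right) = 105$)
$\left(- \frac{62}{-8} + \frac{245}{-140}\right) \left(d + R\right) = \left(- \frac{62}{-8} + \frac{245}{-140}\right) \left(105 + \frac{1}{218}\right) = \left(\left(-62\right) \left(- \frac{1}{8}\right) + 245 \left(- \frac{1}{140}\right)\right) \frac{22891}{218} = \left(\frac{31}{4} - \frac{7}{4}\right) \frac{22891}{218} = 6 \cdot \frac{22891}{218} = \frac{68673}{109}$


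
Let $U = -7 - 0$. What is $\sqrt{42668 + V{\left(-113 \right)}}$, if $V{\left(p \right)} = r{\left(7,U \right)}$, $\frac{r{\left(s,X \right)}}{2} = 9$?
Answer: $\sqrt{42686} \approx 206.61$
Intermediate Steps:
$U = -7$ ($U = -7 + 0 = -7$)
$r{\left(s,X \right)} = 18$ ($r{\left(s,X \right)} = 2 \cdot 9 = 18$)
$V{\left(p \right)} = 18$
$\sqrt{42668 + V{\left(-113 \right)}} = \sqrt{42668 + 18} = \sqrt{42686}$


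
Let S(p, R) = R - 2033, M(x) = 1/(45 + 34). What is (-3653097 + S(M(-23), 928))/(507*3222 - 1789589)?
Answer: 3654202/156035 ≈ 23.419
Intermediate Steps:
M(x) = 1/79
S(p, R) = -2033 + R
(-3653097 + S(M(-23), 928))/(507*3222 - 1789589) = (-3653097 + (-2033 + 928))/(507*3222 - 1789589) = (-3653097 - 1105)/(1633554 - 1789589) = -3654202/(-156035) = -3654202*(-1/156035) = 3654202/156035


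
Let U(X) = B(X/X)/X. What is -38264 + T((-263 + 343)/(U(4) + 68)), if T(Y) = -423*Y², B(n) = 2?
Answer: -729005816/18769 ≈ -38841.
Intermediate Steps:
U(X) = 2/X
-38264 + T((-263 + 343)/(U(4) + 68)) = -38264 - 423*(-263 + 343)²/(2/4 + 68)² = -38264 - 423*6400/(2*(¼) + 68)² = -38264 - 423*6400/(½ + 68)² = -38264 - 423*(80/(137/2))² = -38264 - 423*(80*(2/137))² = -38264 - 423*(160/137)² = -38264 - 423*25600/18769 = -38264 - 10828800/18769 = -729005816/18769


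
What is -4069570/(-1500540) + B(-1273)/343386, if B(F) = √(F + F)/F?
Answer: 406957/150054 - I*√2546/437130378 ≈ 2.7121 - 1.1543e-7*I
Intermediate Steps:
B(F) = √2/√F (B(F) = √(2*F)/F = (√2*√F)/F = √2/√F)
-4069570/(-1500540) + B(-1273)/343386 = -4069570/(-1500540) + (√2/√(-1273))/343386 = -4069570*(-1/1500540) + (√2*(-I*√1273/1273))*(1/343386) = 406957/150054 - I*√2546/1273*(1/343386) = 406957/150054 - I*√2546/437130378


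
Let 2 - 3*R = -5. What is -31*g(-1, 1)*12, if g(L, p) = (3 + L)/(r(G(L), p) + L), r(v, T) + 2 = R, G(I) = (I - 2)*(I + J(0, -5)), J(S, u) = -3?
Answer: 1116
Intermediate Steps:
R = 7/3 (R = 2/3 - 1/3*(-5) = 2/3 + 5/3 = 7/3 ≈ 2.3333)
G(I) = (-3 + I)*(-2 + I) (G(I) = (I - 2)*(I - 3) = (-2 + I)*(-3 + I) = (-3 + I)*(-2 + I))
r(v, T) = 1/3 (r(v, T) = -2 + 7/3 = 1/3)
g(L, p) = (3 + L)/(1/3 + L)
-31*g(-1, 1)*12 = -93*(3 - 1)/(1 + 3*(-1))*12 = -93*2/(1 - 3)*12 = -93*2/(-2)*12 = -93*(-1)*2/2*12 = -31*(-3)*12 = 93*12 = 1116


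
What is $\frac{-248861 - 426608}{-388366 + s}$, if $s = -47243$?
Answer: $\frac{675469}{435609} \approx 1.5506$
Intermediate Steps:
$\frac{-248861 - 426608}{-388366 + s} = \frac{-248861 - 426608}{-388366 - 47243} = - \frac{675469}{-435609} = \left(-675469\right) \left(- \frac{1}{435609}\right) = \frac{675469}{435609}$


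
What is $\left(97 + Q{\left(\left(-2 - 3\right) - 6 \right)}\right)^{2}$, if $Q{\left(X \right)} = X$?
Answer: $7396$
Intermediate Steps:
$\left(97 + Q{\left(\left(-2 - 3\right) - 6 \right)}\right)^{2} = \left(97 - 11\right)^{2} = 86^{2} = 7396$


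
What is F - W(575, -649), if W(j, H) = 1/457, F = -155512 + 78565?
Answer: -35164780/457 ≈ -76947.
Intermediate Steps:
F = -76947
W(j, H) = 1/457
F - W(575, -649) = -76947 - 1*1/457 = -76947 - 1/457 = -35164780/457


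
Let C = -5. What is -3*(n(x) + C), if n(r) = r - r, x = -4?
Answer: 15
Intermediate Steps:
n(r) = 0
-3*(n(x) + C) = -3*(0 - 5) = -3*(-5) = 15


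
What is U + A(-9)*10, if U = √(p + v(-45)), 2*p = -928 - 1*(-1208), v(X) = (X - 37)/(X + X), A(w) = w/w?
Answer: 10 + √31705/15 ≈ 21.871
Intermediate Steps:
A(w) = 1
v(X) = (-37 + X)/(2*X) (v(X) = (-37 + X)/((2*X)) = (-37 + X)*(1/(2*X)) = (-37 + X)/(2*X))
p = 140 (p = (-928 - 1*(-1208))/2 = (-928 + 1208)/2 = (½)*280 = 140)
U = √31705/15 (U = √(140 + (½)*(-37 - 45)/(-45)) = √(140 + (½)*(-1/45)*(-82)) = √(140 + 41/45) = √(6341/45) = √31705/15 ≈ 11.871)
U + A(-9)*10 = √31705/15 + 1*10 = √31705/15 + 10 = 10 + √31705/15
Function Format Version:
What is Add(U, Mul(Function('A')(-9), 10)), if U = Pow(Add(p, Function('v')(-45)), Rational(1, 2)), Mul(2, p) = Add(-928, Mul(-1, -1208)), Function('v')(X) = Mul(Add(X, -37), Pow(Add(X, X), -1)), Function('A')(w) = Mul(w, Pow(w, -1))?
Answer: Add(10, Mul(Rational(1, 15), Pow(31705, Rational(1, 2)))) ≈ 21.871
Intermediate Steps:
Function('A')(w) = 1
Function('v')(X) = Mul(Rational(1, 2), Pow(X, -1), Add(-37, X)) (Function('v')(X) = Mul(Add(-37, X), Pow(Mul(2, X), -1)) = Mul(Add(-37, X), Mul(Rational(1, 2), Pow(X, -1))) = Mul(Rational(1, 2), Pow(X, -1), Add(-37, X)))
p = 140 (p = Mul(Rational(1, 2), Add(-928, Mul(-1, -1208))) = Mul(Rational(1, 2), Add(-928, 1208)) = Mul(Rational(1, 2), 280) = 140)
U = Mul(Rational(1, 15), Pow(31705, Rational(1, 2))) (U = Pow(Add(140, Mul(Rational(1, 2), Pow(-45, -1), Add(-37, -45))), Rational(1, 2)) = Pow(Add(140, Mul(Rational(1, 2), Rational(-1, 45), -82)), Rational(1, 2)) = Pow(Add(140, Rational(41, 45)), Rational(1, 2)) = Pow(Rational(6341, 45), Rational(1, 2)) = Mul(Rational(1, 15), Pow(31705, Rational(1, 2))) ≈ 11.871)
Add(U, Mul(Function('A')(-9), 10)) = Add(Mul(Rational(1, 15), Pow(31705, Rational(1, 2))), Mul(1, 10)) = Add(Mul(Rational(1, 15), Pow(31705, Rational(1, 2))), 10) = Add(10, Mul(Rational(1, 15), Pow(31705, Rational(1, 2))))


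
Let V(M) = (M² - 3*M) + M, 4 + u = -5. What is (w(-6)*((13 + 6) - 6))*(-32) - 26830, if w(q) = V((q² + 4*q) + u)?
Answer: -28078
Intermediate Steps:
u = -9 (u = -4 - 5 = -9)
V(M) = M² - 2*M
w(q) = (-11 + q² + 4*q)*(-9 + q² + 4*q) (w(q) = ((q² + 4*q) - 9)*(-2 + ((q² + 4*q) - 9)) = (-9 + q² + 4*q)*(-2 + (-9 + q² + 4*q)) = (-9 + q² + 4*q)*(-11 + q² + 4*q) = (-11 + q² + 4*q)*(-9 + q² + 4*q))
(w(-6)*((13 + 6) - 6))*(-32) - 26830 = (((-11 + (-6)² + 4*(-6))*(-9 + (-6)² + 4*(-6)))*((13 + 6) - 6))*(-32) - 26830 = (((-11 + 36 - 24)*(-9 + 36 - 24))*(19 - 6))*(-32) - 26830 = ((1*3)*13)*(-32) - 26830 = (3*13)*(-32) - 26830 = 39*(-32) - 26830 = -1248 - 26830 = -28078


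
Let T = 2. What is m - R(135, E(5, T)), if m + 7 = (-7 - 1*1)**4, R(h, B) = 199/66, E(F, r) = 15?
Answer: 269675/66 ≈ 4086.0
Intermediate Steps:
R(h, B) = 199/66 (R(h, B) = 199*(1/66) = 199/66)
m = 4089 (m = -7 + (-7 - 1*1)**4 = -7 + (-7 - 1)**4 = -7 + (-8)**4 = -7 + 4096 = 4089)
m - R(135, E(5, T)) = 4089 - 1*199/66 = 4089 - 199/66 = 269675/66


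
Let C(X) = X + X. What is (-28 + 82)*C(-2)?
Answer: -216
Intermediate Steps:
C(X) = 2*X
(-28 + 82)*C(-2) = (-28 + 82)*(2*(-2)) = 54*(-4) = -216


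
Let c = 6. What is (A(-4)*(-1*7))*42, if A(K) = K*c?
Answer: 7056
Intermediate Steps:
A(K) = 6*K (A(K) = K*6 = 6*K)
(A(-4)*(-1*7))*42 = ((6*(-4))*(-1*7))*42 = -24*(-7)*42 = 168*42 = 7056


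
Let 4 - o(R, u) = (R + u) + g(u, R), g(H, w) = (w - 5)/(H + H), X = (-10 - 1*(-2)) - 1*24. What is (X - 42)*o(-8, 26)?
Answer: 2035/2 ≈ 1017.5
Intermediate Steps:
X = -32 (X = (-10 + 2) - 24 = -8 - 24 = -32)
g(H, w) = (-5 + w)/(2*H) (g(H, w) = (-5 + w)/((2*H)) = (-5 + w)*(1/(2*H)) = (-5 + w)/(2*H))
o(R, u) = 4 - R - u - (-5 + R)/(2*u) (o(R, u) = 4 - ((R + u) + (-5 + R)/(2*u)) = 4 - (R + u + (-5 + R)/(2*u)) = 4 + (-R - u - (-5 + R)/(2*u)) = 4 - R - u - (-5 + R)/(2*u))
(X - 42)*o(-8, 26) = (-32 - 42)*((½)*(5 - 1*(-8) + 2*26*(4 - 1*(-8) - 1*26))/26) = -37*(5 + 8 + 2*26*(4 + 8 - 26))/26 = -37*(5 + 8 + 2*26*(-14))/26 = -37*(5 + 8 - 728)/26 = -37*(-715)/26 = -74*(-55/4) = 2035/2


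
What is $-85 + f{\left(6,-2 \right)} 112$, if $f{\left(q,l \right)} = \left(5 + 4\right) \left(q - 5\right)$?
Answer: $923$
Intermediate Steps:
$f{\left(q,l \right)} = -45 + 9 q$ ($f{\left(q,l \right)} = 9 \left(q - 5\right) = 9 \left(-5 + q\right) = -45 + 9 q$)
$-85 + f{\left(6,-2 \right)} 112 = -85 + \left(-45 + 9 \cdot 6\right) 112 = -85 + \left(-45 + 54\right) 112 = -85 + 9 \cdot 112 = -85 + 1008 = 923$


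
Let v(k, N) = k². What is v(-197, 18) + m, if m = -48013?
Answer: -9204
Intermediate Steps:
v(-197, 18) + m = (-197)² - 48013 = 38809 - 48013 = -9204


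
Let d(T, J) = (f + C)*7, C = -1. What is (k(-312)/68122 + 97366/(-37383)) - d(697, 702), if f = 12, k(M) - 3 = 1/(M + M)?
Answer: -14055337813567/176564594336 ≈ -79.604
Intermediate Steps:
k(M) = 3 + 1/(2*M) (k(M) = 3 + 1/(M + M) = 3 + 1/(2*M))
d(T, J) = 77 (d(T, J) = (12 - 1)*7 = 11*7 = 77)
(k(-312)/68122 + 97366/(-37383)) - d(697, 702) = ((3 + (1/2)/(-312))/68122 + 97366/(-37383)) - 1*77 = ((3 + (1/2)*(-1/312))*(1/68122) + 97366*(-1/37383)) - 77 = ((3 - 1/624)*(1/68122) - 97366/37383) - 77 = ((1871/624)*(1/68122) - 97366/37383) - 77 = (1871/42508128 - 97366/37383) - 77 = -459864049695/176564594336 - 77 = -14055337813567/176564594336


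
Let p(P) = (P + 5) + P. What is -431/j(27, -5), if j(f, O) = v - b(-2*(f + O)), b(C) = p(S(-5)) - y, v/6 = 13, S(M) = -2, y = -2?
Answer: -431/75 ≈ -5.7467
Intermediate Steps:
p(P) = 5 + 2*P (p(P) = (5 + P) + P = 5 + 2*P)
v = 78 (v = 6*13 = 78)
b(C) = 3 (b(C) = (5 + 2*(-2)) - 1*(-2) = (5 - 4) + 2 = 1 + 2 = 3)
j(f, O) = 75 (j(f, O) = 78 - 1*3 = 78 - 3 = 75)
-431/j(27, -5) = -431/75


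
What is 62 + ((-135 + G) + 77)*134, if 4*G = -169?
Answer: -26743/2 ≈ -13372.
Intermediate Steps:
G = -169/4 (G = (¼)*(-169) = -169/4 ≈ -42.250)
62 + ((-135 + G) + 77)*134 = 62 + ((-135 - 169/4) + 77)*134 = 62 + (-709/4 + 77)*134 = 62 - 401/4*134 = 62 - 26867/2 = -26743/2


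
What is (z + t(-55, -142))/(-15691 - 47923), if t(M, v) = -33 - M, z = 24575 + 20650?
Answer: -45247/63614 ≈ -0.71127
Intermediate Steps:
z = 45225
(z + t(-55, -142))/(-15691 - 47923) = (45225 + (-33 - 1*(-55)))/(-15691 - 47923) = (45225 + (-33 + 55))/(-63614) = (45225 + 22)*(-1/63614) = 45247*(-1/63614) = -45247/63614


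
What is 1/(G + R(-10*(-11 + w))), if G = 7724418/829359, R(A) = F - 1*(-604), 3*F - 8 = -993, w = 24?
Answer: 276453/78783683 ≈ 0.0035090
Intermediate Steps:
F = -985/3 (F = 8/3 + (⅓)*(-993) = 8/3 - 331 = -985/3 ≈ -328.33)
R(A) = 827/3 (R(A) = -985/3 - 1*(-604) = -985/3 + 604 = 827/3)
G = 2574806/276453 (G = 7724418*(1/829359) = 2574806/276453 ≈ 9.3137)
1/(G + R(-10*(-11 + w))) = 1/(2574806/276453 + 827/3) = 1/(78783683/276453) = 276453/78783683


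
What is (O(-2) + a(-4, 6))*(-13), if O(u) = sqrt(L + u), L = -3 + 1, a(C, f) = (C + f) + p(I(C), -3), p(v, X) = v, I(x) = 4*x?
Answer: 182 - 26*I ≈ 182.0 - 26.0*I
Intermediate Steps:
a(C, f) = f + 5*C (a(C, f) = (C + f) + 4*C = f + 5*C)
L = -2
O(u) = sqrt(-2 + u)
(O(-2) + a(-4, 6))*(-13) = (sqrt(-2 - 2) + (6 + 5*(-4)))*(-13) = (sqrt(-4) + (6 - 20))*(-13) = (2*I - 14)*(-13) = (-14 + 2*I)*(-13) = 182 - 26*I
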